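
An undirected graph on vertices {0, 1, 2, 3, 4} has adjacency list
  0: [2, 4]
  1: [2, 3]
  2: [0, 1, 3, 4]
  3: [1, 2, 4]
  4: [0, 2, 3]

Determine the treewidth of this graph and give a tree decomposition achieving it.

Treewidth 2.
One optimal decomposition is:
Bags: B1 = {0, 2, 4}  B2 = {2, 3, 4}  B3 = {1, 2, 3}
Tree: B1–B2, B2–B3

The largest bag has 3 vertices, giving width 2; this decomposition certifies tw(G) ≤ 2. Conversely, {0, 2, 4} is a clique of size 3, and the vertices of any clique must share a bag in every tree decomposition; so some bag has ≥ 3 vertices and tw(G) ≥ 2. Hence tw(G) = 2 exactly.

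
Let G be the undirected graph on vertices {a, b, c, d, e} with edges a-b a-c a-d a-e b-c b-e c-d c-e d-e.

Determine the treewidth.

A width-3 tree decomposition is:
Bags: B1 = {a, b, c, e}  B2 = {a, c, d, e}
Tree: B1–B2
Every bag has size at most 4, so the width is 4 − 1 = 3 and tw(G) ≤ 3. For the lower bound, the 4 vertices {a, c, d, e} are pairwise adjacent, and any tree decomposition puts a clique entirely inside one bag — forcing width ≥ 3. Combining the bounds, tw(G) = 3.

3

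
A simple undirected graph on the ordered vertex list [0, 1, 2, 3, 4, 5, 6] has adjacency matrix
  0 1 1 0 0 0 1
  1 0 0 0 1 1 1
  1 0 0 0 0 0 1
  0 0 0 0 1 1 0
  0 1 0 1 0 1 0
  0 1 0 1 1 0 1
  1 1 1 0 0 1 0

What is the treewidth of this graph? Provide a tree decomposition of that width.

Treewidth 2.
One optimal decomposition is:
Bags: B1 = {1, 5, 6}  B2 = {0, 1, 6}  B3 = {1, 4, 5}  B4 = {0, 2, 6}  B5 = {3, 4, 5}
Tree: B1–B2, B1–B3, B2–B4, B3–B5

Every bag has size at most 3, so the width is 3 − 1 = 2 and tw(G) ≤ 2. Conversely, {0, 1, 6} is a clique of size 3, and the vertices of any clique must share a bag in every tree decomposition; so some bag has ≥ 3 vertices and tw(G) ≥ 2. The upper and lower bounds meet at 2, so that is the treewidth.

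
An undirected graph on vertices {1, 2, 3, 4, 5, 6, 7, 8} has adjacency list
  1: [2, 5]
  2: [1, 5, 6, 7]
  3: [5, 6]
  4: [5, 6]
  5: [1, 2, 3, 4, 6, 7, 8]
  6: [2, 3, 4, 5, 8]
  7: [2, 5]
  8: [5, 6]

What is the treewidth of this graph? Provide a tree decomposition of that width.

Each bag holds 3 vertices, so the decomposition has width 2, which upper-bounds the treewidth. Conversely, {1, 2, 5} is a clique of size 3, and the vertices of any clique must share a bag in every tree decomposition; so some bag has ≥ 3 vertices and tw(G) ≥ 2. Hence tw(G) = 2 exactly.

Treewidth 2.
One such decomposition:
Bags: B1 = {2, 5, 6}  B2 = {5, 6, 8}  B3 = {4, 5, 6}  B4 = {3, 5, 6}  B5 = {2, 5, 7}  B6 = {1, 2, 5}
Tree: B1–B2, B2–B3, B1–B4, B1–B5, B5–B6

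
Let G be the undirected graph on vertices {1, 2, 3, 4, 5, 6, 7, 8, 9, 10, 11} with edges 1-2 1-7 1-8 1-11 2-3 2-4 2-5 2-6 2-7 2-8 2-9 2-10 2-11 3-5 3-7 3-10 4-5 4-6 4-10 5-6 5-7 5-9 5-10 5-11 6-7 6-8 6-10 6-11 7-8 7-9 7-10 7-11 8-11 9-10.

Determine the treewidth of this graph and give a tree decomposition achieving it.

Treewidth 4.
One optimal decomposition is:
Bags: B1 = {2, 5, 6, 7, 10}  B2 = {2, 5, 6, 7, 11}  B3 = {2, 6, 7, 8, 11}  B4 = {2, 5, 7, 9, 10}  B5 = {1, 2, 7, 8, 11}  B6 = {2, 3, 5, 7, 10}  B7 = {2, 4, 5, 6, 10}
Tree: B1–B2, B2–B3, B1–B4, B3–B5, B1–B6, B1–B7

Every bag has size at most 5, so the width is 5 − 1 = 4 and tw(G) ≤ 4. For the lower bound, the 5 vertices {2, 4, 5, 6, 10} are pairwise adjacent, and any tree decomposition puts a clique entirely inside one bag — forcing width ≥ 4. Combining the bounds, tw(G) = 4.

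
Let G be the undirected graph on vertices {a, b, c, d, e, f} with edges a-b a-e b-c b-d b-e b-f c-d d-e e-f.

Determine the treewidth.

2

A width-2 tree decomposition is:
Bags: B1 = {b, d, e}  B2 = {a, b, e}  B3 = {b, e, f}  B4 = {b, c, d}
Tree: B1–B2, B2–B3, B1–B4
Every bag has size at most 3, so the width is 3 − 1 = 2 and tw(G) ≤ 2. On the other hand G contains the 3-clique {b, d, e}. A clique must lie in a single bag of any decomposition, so no decomposition can have width below 2. Combining the bounds, tw(G) = 2.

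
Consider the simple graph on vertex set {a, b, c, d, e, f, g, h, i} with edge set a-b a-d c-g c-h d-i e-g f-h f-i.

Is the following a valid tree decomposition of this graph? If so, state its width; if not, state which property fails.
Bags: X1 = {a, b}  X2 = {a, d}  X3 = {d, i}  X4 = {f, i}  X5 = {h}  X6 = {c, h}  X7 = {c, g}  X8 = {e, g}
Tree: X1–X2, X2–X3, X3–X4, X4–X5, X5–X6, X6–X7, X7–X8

No — edge (f,h) lies in no bag.

A tree decomposition must satisfy three properties: every vertex lies in some bag; for every edge, both endpoints lie together in some bag; and for every vertex, the bags containing it form a connected subtree. Here edge (f,h) lies in no bag, so the decomposition is invalid.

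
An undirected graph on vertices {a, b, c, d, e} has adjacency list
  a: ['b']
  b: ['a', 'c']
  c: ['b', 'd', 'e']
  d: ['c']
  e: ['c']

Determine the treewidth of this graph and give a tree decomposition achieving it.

Treewidth 1.
Bags: B1 = {c, d}  B2 = {b, c}  B3 = {a, b}  B4 = {c, e}
Tree: B1–B2, B2–B3, B1–B4

The largest bag has 2 vertices, giving width 1; this decomposition certifies tw(G) ≤ 1. Any graph with an edge has treewidth ≥ 1, and G has the edge d–c. Hence tw(G) = 1 exactly.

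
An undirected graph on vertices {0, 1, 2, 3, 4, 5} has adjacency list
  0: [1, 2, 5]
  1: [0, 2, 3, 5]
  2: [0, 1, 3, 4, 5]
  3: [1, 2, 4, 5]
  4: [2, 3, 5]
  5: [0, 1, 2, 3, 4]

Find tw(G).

A width-3 tree decomposition is:
Bags: B1 = {1, 2, 3, 5}  B2 = {0, 1, 2, 5}  B3 = {2, 3, 4, 5}
Tree: B1–B2, B1–B3
Every bag has size at most 4, so the width is 4 − 1 = 3 and tw(G) ≤ 3. Conversely, {0, 1, 2, 5} is a clique of size 4, and the vertices of any clique must share a bag in every tree decomposition; so some bag has ≥ 4 vertices and tw(G) ≥ 3. Combining the bounds, tw(G) = 3.

3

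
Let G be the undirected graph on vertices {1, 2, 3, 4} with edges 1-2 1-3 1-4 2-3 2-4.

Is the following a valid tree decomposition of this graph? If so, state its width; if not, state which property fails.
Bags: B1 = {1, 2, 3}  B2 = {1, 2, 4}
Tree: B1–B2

Checking the three conditions: (i) the bags cover all of {1, 2, 3, 4}; (ii) for each edge, some bag contains both endpoints; (iii) the bags containing any fixed vertex form a subtree. All hold, so the decomposition is valid with width 3 − 1 = 2.

Yes; width 2.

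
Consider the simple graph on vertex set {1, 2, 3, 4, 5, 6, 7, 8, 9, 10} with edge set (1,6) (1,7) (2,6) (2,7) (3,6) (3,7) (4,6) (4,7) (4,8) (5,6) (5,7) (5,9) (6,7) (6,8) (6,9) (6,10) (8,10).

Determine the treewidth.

A width-2 tree decomposition is:
Bags: B1 = {5, 6, 9}  B2 = {5, 6, 7}  B3 = {1, 6, 7}  B4 = {3, 6, 7}  B5 = {4, 6, 7}  B6 = {4, 6, 8}  B7 = {6, 8, 10}  B8 = {2, 6, 7}
Tree: B1–B2, B2–B3, B3–B4, B2–B5, B5–B6, B6–B7, B2–B8
The largest bag has 3 vertices, giving width 2; this decomposition certifies tw(G) ≤ 2. On the other hand G contains the 3-clique {6, 8, 10}. A clique must lie in a single bag of any decomposition, so no decomposition can have width below 2. Combining the bounds, tw(G) = 2.

2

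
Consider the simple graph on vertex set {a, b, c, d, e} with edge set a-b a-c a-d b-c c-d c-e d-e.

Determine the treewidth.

A width-2 tree decomposition is:
Bags: B1 = {a, c, d}  B2 = {c, d, e}  B3 = {a, b, c}
Tree: B1–B2, B1–B3
Every bag has size at most 3, so the width is 3 − 1 = 2 and tw(G) ≤ 2. For the lower bound, the 3 vertices {c, d, e} are pairwise adjacent, and any tree decomposition puts a clique entirely inside one bag — forcing width ≥ 2. The upper and lower bounds meet at 2, so that is the treewidth.

2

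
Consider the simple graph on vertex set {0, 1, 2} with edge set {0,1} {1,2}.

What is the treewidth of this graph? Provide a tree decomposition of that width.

Each bag holds 2 vertices, so the decomposition has width 1, which upper-bounds the treewidth. G has an edge, so its treewidth is at least 1. Hence tw(G) = 1 exactly.

Treewidth 1.
One optimal decomposition is:
Bags: B1 = {1, 2}  B2 = {0, 1}
Tree: B1–B2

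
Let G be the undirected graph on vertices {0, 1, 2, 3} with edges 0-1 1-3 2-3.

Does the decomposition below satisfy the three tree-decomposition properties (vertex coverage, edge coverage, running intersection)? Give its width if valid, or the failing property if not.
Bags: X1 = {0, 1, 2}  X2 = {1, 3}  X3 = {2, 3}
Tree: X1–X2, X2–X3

A tree decomposition must satisfy three properties: every vertex lies in some bag; for every edge, both endpoints lie together in some bag; and for every vertex, the bags containing it form a connected subtree. Here bags containing vertex 2 are not connected in the tree, so the decomposition is invalid.

No — bags containing vertex 2 are not connected in the tree.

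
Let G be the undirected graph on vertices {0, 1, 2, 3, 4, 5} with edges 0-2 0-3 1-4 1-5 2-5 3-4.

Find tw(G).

2

A width-2 tree decomposition is:
Bags: B1 = {1, 3, 4}  B2 = {1, 3, 5}  B3 = {2, 3, 5}  B4 = {0, 2, 3}
Tree: B1–B2, B2–B3, B3–B4
Each bag holds 3 vertices, so the decomposition has width 2, which upper-bounds the treewidth. The edges 3–4–1–5–2–0–3 form a cycle, so G is not a tree and its treewidth is at least 2. The upper and lower bounds meet at 2, so that is the treewidth.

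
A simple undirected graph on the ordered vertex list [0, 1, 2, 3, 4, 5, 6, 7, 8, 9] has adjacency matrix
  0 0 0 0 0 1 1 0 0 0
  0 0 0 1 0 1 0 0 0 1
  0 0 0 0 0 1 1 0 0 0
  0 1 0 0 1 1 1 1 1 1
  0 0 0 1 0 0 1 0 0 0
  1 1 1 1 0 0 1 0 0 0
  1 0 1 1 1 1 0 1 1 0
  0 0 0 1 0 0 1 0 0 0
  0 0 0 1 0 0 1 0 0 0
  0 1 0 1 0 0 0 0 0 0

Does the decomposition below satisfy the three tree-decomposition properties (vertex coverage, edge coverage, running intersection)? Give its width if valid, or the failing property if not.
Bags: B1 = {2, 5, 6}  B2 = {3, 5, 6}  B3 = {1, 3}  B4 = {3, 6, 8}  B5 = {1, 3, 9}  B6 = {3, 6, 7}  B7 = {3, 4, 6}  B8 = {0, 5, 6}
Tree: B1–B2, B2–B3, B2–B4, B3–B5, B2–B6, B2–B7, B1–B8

No — edge (5,1) lies in no bag.

A tree decomposition must satisfy three properties: every vertex lies in some bag; for every edge, both endpoints lie together in some bag; and for every vertex, the bags containing it form a connected subtree. Here edge (5,1) lies in no bag, so the decomposition is invalid.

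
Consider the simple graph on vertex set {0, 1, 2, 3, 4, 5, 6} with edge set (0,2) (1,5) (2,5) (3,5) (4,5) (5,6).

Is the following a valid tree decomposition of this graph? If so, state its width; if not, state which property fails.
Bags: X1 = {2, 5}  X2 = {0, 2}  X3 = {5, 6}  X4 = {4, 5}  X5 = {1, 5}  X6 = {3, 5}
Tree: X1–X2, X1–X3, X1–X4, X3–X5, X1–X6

Every vertex of G appears in some bag (union = {0, 1, 2, 3, 4, 5, 6}); every edge is covered by a bag; and for each vertex v the set of bags containing v is connected in the bag tree. The decomposition is therefore valid. The largest bag has 2 vertices, so the width is 1.

Yes; width 1.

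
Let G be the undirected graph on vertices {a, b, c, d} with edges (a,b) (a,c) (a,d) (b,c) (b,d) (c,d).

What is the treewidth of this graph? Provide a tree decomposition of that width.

With just one bag of size 4, the width is 4 − 1 = 3, so tw(G) ≤ 3. Conversely, {a, b, c, d} is a clique of size 4, and the vertices of any clique must share a bag in every tree decomposition; so some bag has ≥ 4 vertices and tw(G) ≥ 3. Hence tw(G) = 3 exactly.

Treewidth 3.
Bags: B1 = {a, b, c, d}
Tree: (single bag)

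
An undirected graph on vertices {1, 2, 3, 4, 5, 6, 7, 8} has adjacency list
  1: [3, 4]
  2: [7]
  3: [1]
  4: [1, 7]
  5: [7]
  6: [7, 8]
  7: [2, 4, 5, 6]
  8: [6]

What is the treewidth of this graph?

1

A width-1 tree decomposition is:
Bags: B1 = {4, 7}  B2 = {5, 7}  B3 = {1, 4}  B4 = {6, 7}  B5 = {1, 3}  B6 = {2, 7}  B7 = {6, 8}
Tree: B1–B2, B1–B3, B1–B4, B3–B5, B1–B6, B4–B7
Every bag has size at most 2, so the width is 2 − 1 = 1 and tw(G) ≤ 1. G has an edge, so its treewidth is at least 1. Therefore the treewidth is 1.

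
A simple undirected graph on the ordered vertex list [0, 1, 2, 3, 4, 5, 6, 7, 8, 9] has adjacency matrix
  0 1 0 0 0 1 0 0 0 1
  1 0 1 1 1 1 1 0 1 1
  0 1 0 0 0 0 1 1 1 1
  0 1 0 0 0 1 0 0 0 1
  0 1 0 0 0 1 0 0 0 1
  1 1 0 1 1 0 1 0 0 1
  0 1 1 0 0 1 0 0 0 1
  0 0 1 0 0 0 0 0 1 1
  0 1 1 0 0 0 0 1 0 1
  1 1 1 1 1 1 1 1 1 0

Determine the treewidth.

3

A width-3 tree decomposition is:
Bags: B1 = {1, 2, 6, 9}  B2 = {1, 2, 8, 9}  B3 = {1, 5, 6, 9}  B4 = {1, 3, 5, 9}  B5 = {2, 7, 8, 9}  B6 = {1, 4, 5, 9}  B7 = {0, 1, 5, 9}
Tree: B1–B2, B1–B3, B3–B4, B2–B5, B3–B6, B3–B7
The largest bag has 4 vertices, giving width 3; this decomposition certifies tw(G) ≤ 3. On the other hand G contains the 4-clique {1, 2, 8, 9}. A clique must lie in a single bag of any decomposition, so no decomposition can have width below 3. Combining the bounds, tw(G) = 3.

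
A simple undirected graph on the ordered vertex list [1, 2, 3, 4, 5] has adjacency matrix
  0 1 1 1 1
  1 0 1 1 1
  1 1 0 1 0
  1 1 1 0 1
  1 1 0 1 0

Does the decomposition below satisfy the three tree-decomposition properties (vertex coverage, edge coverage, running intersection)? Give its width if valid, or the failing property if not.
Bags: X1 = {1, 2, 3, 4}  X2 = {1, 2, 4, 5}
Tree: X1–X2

Checking the three conditions: (i) the bags cover all of {1, 2, 3, 4, 5}; (ii) for each edge, some bag contains both endpoints; (iii) the bags containing any fixed vertex form a subtree. All hold, so the decomposition is valid with width 4 − 1 = 3.

Yes; width 3.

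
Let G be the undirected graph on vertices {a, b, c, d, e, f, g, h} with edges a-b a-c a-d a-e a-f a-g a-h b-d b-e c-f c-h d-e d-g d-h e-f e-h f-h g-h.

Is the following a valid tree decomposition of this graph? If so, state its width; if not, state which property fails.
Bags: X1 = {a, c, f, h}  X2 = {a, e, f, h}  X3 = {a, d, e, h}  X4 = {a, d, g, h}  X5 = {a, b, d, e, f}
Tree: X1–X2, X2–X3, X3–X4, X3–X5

No — bags containing vertex f are not connected in the tree.

A tree decomposition must satisfy three properties: every vertex lies in some bag; for every edge, both endpoints lie together in some bag; and for every vertex, the bags containing it form a connected subtree. Here bags containing vertex f are not connected in the tree, so the decomposition is invalid.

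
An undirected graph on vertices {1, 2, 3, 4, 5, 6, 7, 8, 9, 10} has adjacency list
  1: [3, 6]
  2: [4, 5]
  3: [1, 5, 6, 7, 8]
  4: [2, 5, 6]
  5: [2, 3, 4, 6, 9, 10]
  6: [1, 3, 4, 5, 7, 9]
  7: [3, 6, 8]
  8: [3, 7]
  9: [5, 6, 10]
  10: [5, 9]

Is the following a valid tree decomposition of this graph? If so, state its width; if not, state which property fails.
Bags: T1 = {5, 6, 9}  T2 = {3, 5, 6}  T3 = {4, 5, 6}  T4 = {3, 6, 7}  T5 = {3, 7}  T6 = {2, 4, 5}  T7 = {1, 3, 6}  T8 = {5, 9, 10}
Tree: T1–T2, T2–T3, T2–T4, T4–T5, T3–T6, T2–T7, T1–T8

No — vertex 8 appears in no bag.

A tree decomposition must satisfy three properties: every vertex lies in some bag; for every edge, both endpoints lie together in some bag; and for every vertex, the bags containing it form a connected subtree. Here vertex 8 appears in no bag, so the decomposition is invalid.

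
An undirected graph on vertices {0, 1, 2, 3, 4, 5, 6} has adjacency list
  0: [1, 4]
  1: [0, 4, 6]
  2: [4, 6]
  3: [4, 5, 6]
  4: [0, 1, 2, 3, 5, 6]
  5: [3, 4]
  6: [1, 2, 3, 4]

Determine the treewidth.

A width-2 tree decomposition is:
Bags: B1 = {1, 4, 6}  B2 = {3, 4, 6}  B3 = {2, 4, 6}  B4 = {0, 1, 4}  B5 = {3, 4, 5}
Tree: B1–B2, B1–B3, B1–B4, B2–B5
The largest bag has 3 vertices, giving width 2; this decomposition certifies tw(G) ≤ 2. Conversely, {0, 1, 4} is a clique of size 3, and the vertices of any clique must share a bag in every tree decomposition; so some bag has ≥ 3 vertices and tw(G) ≥ 2. Hence tw(G) = 2 exactly.

2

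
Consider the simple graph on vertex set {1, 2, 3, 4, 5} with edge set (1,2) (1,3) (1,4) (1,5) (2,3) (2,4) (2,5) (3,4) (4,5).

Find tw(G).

A width-3 tree decomposition is:
Bags: B1 = {1, 2, 3, 4}  B2 = {1, 2, 4, 5}
Tree: B1–B2
Every bag has size at most 4, so the width is 4 − 1 = 3 and tw(G) ≤ 3. Conversely, {1, 2, 3, 4} is a clique of size 4, and the vertices of any clique must share a bag in every tree decomposition; so some bag has ≥ 4 vertices and tw(G) ≥ 3. Combining the bounds, tw(G) = 3.

3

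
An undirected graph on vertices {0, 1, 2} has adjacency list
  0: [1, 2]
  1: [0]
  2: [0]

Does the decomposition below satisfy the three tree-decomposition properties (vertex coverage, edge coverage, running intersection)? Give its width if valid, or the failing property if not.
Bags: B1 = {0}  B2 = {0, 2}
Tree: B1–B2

A tree decomposition must satisfy three properties: every vertex lies in some bag; for every edge, both endpoints lie together in some bag; and for every vertex, the bags containing it form a connected subtree. Here vertex 1 appears in no bag, so the decomposition is invalid.

No — vertex 1 appears in no bag.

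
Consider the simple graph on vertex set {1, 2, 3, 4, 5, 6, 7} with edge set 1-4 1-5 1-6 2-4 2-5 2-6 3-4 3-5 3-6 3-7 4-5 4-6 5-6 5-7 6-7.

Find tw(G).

A width-3 tree decomposition is:
Bags: B1 = {1, 4, 5, 6}  B2 = {3, 4, 5, 6}  B3 = {2, 4, 5, 6}  B4 = {3, 5, 6, 7}
Tree: B1–B2, B1–B3, B2–B4
Each bag holds 4 vertices, so the decomposition has width 3, which upper-bounds the treewidth. On the other hand G contains the 4-clique {1, 4, 5, 6}. A clique must lie in a single bag of any decomposition, so no decomposition can have width below 3. The upper and lower bounds meet at 3, so that is the treewidth.

3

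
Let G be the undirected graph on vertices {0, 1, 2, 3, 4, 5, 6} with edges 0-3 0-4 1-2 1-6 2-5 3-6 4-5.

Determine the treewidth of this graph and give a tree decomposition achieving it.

The largest bag has 3 vertices, giving width 2; this decomposition certifies tw(G) ≤ 2. Since 5–2–1–6–3–0–4–5 is a cycle in G, G is not acyclic. Forests are exactly the graphs of treewidth ≤ 1, so tw(G) ≥ 2. Combining the bounds, tw(G) = 2.

Treewidth 2.
Bags: B1 = {1, 2, 5}  B2 = {1, 5, 6}  B3 = {3, 5, 6}  B4 = {0, 3, 5}  B5 = {0, 4, 5}
Tree: B1–B2, B2–B3, B3–B4, B4–B5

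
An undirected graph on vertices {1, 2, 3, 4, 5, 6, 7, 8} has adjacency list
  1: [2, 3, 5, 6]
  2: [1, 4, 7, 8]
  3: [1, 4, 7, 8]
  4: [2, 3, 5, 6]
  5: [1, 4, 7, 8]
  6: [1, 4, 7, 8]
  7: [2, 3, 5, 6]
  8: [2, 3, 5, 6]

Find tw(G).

A width-4 tree decomposition is:
Bags: B1 = {1, 3, 4, 7, 8}  B2 = {1, 4, 6, 7, 8}  B3 = {1, 2, 4, 7, 8}  B4 = {1, 4, 5, 7, 8}
Tree: B1–B2, B2–B3, B3–B4
The largest bag has 5 vertices, giving width 4; this decomposition certifies tw(G) ≤ 4. For the lower bound: the 5 vertex sets {1,3}, {6,7}, {2,4}, {8}, {5} are disjoint, each induces a connected subgraph, and every pair is joined by at least one edge of G. Contracting each set to a single vertex therefore yields K_{5} as a minor, and since treewidth is minor-monotone, tw(G) ≥ tw(K_{5}) = 4. Therefore the treewidth is 4.

4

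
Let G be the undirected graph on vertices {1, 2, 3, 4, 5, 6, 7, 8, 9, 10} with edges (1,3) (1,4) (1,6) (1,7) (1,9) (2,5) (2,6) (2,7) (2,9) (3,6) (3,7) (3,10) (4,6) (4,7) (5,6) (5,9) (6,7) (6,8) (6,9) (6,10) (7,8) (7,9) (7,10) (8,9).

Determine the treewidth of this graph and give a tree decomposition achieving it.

Each bag holds 4 vertices, so the decomposition has width 3, which upper-bounds the treewidth. Conversely, {2, 5, 6, 9} is a clique of size 4, and the vertices of any clique must share a bag in every tree decomposition; so some bag has ≥ 4 vertices and tw(G) ≥ 3. Hence tw(G) = 3 exactly.

Treewidth 3.
One such decomposition:
Bags: B1 = {6, 7, 8, 9}  B2 = {1, 6, 7, 9}  B3 = {1, 3, 6, 7}  B4 = {2, 6, 7, 9}  B5 = {1, 4, 6, 7}  B6 = {2, 5, 6, 9}  B7 = {3, 6, 7, 10}
Tree: B1–B2, B2–B3, B1–B4, B3–B5, B4–B6, B3–B7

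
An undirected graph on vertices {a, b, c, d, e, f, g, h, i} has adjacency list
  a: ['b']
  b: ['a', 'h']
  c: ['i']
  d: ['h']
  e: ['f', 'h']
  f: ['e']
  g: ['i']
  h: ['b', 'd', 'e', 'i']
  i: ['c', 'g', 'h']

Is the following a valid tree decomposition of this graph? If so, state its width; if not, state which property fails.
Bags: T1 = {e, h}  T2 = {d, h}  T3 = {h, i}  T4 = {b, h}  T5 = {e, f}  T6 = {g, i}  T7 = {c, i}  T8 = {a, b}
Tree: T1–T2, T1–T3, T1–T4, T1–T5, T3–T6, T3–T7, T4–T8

Yes; width 1.

Every vertex of G appears in some bag (union = {a, b, c, d, e, f, g, h, i}); every edge is covered by a bag; and for each vertex v the set of bags containing v is connected in the bag tree. The decomposition is therefore valid. The largest bag has 2 vertices, so the width is 1.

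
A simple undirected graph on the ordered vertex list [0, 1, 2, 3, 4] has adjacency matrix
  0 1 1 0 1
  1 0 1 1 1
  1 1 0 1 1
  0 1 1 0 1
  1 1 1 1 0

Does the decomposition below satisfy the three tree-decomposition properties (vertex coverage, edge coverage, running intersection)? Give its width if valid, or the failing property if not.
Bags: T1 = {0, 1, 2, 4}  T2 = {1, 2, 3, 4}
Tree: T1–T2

Vertex coverage: the bags together contain {0, 1, 2, 3, 4}, the full vertex set. Edge coverage: each edge of G has both endpoints in at least one bag. Running intersection: for every vertex, the bags containing it form a connected subtree. All three properties hold, so this is a valid tree decomposition of width max|bag| − 1 = 3, and hence tw(G) ≤ 3.

Yes; width 3.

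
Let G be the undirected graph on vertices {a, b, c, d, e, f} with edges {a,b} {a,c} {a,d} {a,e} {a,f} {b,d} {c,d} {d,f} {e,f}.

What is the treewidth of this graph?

2

A width-2 tree decomposition is:
Bags: B1 = {a, b, d}  B2 = {a, d, f}  B3 = {a, c, d}  B4 = {a, e, f}
Tree: B1–B2, B1–B3, B2–B4
Each bag holds 3 vertices, so the decomposition has width 2, which upper-bounds the treewidth. For the lower bound, the 3 vertices {a, c, d} are pairwise adjacent, and any tree decomposition puts a clique entirely inside one bag — forcing width ≥ 2. Hence tw(G) = 2 exactly.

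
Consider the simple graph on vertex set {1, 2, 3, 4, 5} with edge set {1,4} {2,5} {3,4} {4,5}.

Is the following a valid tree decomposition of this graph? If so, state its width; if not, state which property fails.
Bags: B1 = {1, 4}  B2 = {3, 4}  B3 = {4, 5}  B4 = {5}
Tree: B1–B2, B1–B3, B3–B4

No — vertex 2 appears in no bag.

A tree decomposition must satisfy three properties: every vertex lies in some bag; for every edge, both endpoints lie together in some bag; and for every vertex, the bags containing it form a connected subtree. Here vertex 2 appears in no bag, so the decomposition is invalid.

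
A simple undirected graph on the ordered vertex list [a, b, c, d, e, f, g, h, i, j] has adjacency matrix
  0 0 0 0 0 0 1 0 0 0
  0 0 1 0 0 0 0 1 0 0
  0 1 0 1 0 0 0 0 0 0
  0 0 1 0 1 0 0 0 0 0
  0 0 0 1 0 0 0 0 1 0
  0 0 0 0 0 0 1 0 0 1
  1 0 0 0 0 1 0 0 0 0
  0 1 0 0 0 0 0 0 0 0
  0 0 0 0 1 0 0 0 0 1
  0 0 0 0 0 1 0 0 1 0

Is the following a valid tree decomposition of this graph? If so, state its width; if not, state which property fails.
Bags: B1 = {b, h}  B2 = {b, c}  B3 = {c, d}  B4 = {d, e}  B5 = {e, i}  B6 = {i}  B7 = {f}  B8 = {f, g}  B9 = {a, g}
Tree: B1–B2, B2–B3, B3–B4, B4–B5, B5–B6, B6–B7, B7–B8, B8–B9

A tree decomposition must satisfy three properties: every vertex lies in some bag; for every edge, both endpoints lie together in some bag; and for every vertex, the bags containing it form a connected subtree. Here vertex j appears in no bag, so the decomposition is invalid.

No — vertex j appears in no bag.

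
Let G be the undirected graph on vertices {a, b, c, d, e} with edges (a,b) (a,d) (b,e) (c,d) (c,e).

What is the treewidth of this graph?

2

A width-2 tree decomposition is:
Bags: B1 = {a, b, e}  B2 = {a, c, e}  B3 = {a, c, d}
Tree: B1–B2, B2–B3
Each bag holds 3 vertices, so the decomposition has width 2, which upper-bounds the treewidth. Since a–b–e–c–d–a is a cycle in G, G is not acyclic. Forests are exactly the graphs of treewidth ≤ 1, so tw(G) ≥ 2. Hence tw(G) = 2 exactly.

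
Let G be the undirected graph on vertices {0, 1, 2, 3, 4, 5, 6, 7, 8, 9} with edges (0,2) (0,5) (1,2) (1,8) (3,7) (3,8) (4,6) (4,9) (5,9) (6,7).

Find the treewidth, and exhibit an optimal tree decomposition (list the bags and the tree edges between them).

Treewidth 2.
One optimal decomposition is:
Bags: B1 = {0, 1, 2}  B2 = {0, 1, 5}  B3 = {1, 5, 9}  B4 = {1, 4, 9}  B5 = {1, 4, 6}  B6 = {1, 6, 7}  B7 = {1, 3, 7}  B8 = {1, 3, 8}
Tree: B1–B2, B2–B3, B3–B4, B4–B5, B5–B6, B6–B7, B7–B8

The largest bag has 3 vertices, giving width 2; this decomposition certifies tw(G) ≤ 2. The edges 1–2–0–5–9–4–6–7–3–8–1 form a cycle, so G is not a tree and its treewidth is at least 2. Combining the bounds, tw(G) = 2.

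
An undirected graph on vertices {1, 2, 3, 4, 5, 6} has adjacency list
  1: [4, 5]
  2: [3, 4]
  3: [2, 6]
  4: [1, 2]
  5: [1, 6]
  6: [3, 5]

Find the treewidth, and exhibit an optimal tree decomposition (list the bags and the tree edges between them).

Treewidth 2.
One such decomposition:
Bags: B1 = {2, 3, 6}  B2 = {2, 5, 6}  B3 = {1, 2, 5}  B4 = {1, 2, 4}
Tree: B1–B2, B2–B3, B3–B4

Every bag has size at most 3, so the width is 3 − 1 = 2 and tw(G) ≤ 2. The edges 2–3–6–5–1–4–2 form a cycle, so G is not a tree and its treewidth is at least 2. Combining the bounds, tw(G) = 2.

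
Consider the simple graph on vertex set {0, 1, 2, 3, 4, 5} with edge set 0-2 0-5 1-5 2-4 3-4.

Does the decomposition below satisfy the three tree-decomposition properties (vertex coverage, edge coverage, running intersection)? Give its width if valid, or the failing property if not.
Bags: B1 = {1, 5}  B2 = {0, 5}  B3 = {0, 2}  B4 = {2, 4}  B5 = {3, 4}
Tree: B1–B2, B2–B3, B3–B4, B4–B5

Yes; width 1.

Every vertex of G appears in some bag (union = {0, 1, 2, 3, 4, 5}); every edge is covered by a bag; and for each vertex v the set of bags containing v is connected in the bag tree. The decomposition is therefore valid. The largest bag has 2 vertices, so the width is 1.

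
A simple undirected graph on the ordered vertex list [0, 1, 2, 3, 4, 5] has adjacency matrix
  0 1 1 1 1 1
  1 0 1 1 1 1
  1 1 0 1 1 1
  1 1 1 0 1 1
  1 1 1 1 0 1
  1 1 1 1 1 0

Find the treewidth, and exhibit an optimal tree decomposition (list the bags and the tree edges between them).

With just one bag of size 6, the width is 6 − 1 = 5, so tw(G) ≤ 5. On the other hand G contains the 6-clique {0, 1, 2, 3, 4, 5}. A clique must lie in a single bag of any decomposition, so no decomposition can have width below 5. Therefore the treewidth is 5.

Treewidth 5.
Bags: B1 = {0, 1, 2, 3, 4, 5}
Tree: (single bag)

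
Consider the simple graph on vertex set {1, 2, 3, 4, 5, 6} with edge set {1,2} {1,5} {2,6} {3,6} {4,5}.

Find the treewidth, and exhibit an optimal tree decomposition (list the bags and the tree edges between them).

Every bag has size at most 2, so the width is 2 − 1 = 1 and tw(G) ≤ 1. Any graph with an edge has treewidth ≥ 1, and G has the edge 3–6. Therefore the treewidth is 1.

Treewidth 1.
Bags: B1 = {3, 6}  B2 = {2, 6}  B3 = {1, 2}  B4 = {1, 5}  B5 = {4, 5}
Tree: B1–B2, B2–B3, B3–B4, B4–B5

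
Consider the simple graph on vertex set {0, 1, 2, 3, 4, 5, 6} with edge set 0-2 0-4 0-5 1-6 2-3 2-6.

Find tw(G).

A width-1 tree decomposition is:
Bags: B1 = {0, 2}  B2 = {2, 6}  B3 = {0, 5}  B4 = {1, 6}  B5 = {0, 4}  B6 = {2, 3}
Tree: B1–B2, B1–B3, B2–B4, B3–B5, B1–B6
The largest bag has 2 vertices, giving width 1; this decomposition certifies tw(G) ≤ 1. Since G has at least one edge (e.g. 2–0), it is not an edgeless graph, so tw(G) ≥ 1. Therefore the treewidth is 1.

1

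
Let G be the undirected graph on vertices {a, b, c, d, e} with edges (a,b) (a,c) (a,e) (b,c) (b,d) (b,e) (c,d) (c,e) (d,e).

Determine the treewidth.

A width-3 tree decomposition is:
Bags: B1 = {a, b, c, e}  B2 = {b, c, d, e}
Tree: B1–B2
The largest bag has 4 vertices, giving width 3; this decomposition certifies tw(G) ≤ 3. On the other hand G contains the 4-clique {b, c, d, e}. A clique must lie in a single bag of any decomposition, so no decomposition can have width below 3. Hence tw(G) = 3 exactly.

3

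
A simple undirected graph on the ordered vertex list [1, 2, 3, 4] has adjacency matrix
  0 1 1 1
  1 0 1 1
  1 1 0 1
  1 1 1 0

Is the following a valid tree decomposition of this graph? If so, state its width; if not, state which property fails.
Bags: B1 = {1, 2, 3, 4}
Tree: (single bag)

Vertex coverage: the bags together contain {1, 2, 3, 4}, the full vertex set. Edge coverage: each edge of G has both endpoints in at least one bag. Running intersection: for every vertex, the bags containing it form a connected subtree. All three properties hold, so this is a valid tree decomposition of width max|bag| − 1 = 3, and hence tw(G) ≤ 3.

Yes; width 3.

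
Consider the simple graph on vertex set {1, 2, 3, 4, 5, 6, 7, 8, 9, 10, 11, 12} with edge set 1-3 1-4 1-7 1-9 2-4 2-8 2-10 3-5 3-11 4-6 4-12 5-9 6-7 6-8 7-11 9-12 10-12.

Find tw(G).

A width-3 tree decomposition is:
Bags: B1 = {3, 5, 9, 11}  B2 = {1, 3, 9, 11}  B3 = {1, 7, 9, 11}  B4 = {1, 7, 9, 12}  B5 = {1, 4, 7, 12}  B6 = {4, 6, 7, 12}  B7 = {4, 6, 10, 12}  B8 = {2, 4, 6, 10}  B9 = {2, 6, 8, 10}
Tree: B1–B2, B2–B3, B3–B4, B4–B5, B5–B6, B6–B7, B7–B8, B8–B9
Each bag holds 4 vertices, so the decomposition has width 3, which upper-bounds the treewidth. For the lower bound: the 4 vertex sets {3,5,11}, {9}, {1}, {4,6,7,12} are disjoint, each induces a connected subgraph, and every pair is joined by at least one edge of G. Contracting each set to a single vertex therefore yields K_{4} as a minor, and since treewidth is minor-monotone, tw(G) ≥ tw(K_{4}) = 3. Combining the bounds, tw(G) = 3.

3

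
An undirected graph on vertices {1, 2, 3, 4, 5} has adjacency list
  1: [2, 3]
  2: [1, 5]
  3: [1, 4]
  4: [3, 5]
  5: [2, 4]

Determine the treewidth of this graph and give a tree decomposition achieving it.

Treewidth 2.
One such decomposition:
Bags: B1 = {1, 2, 3}  B2 = {2, 3, 5}  B3 = {3, 4, 5}
Tree: B1–B2, B2–B3

Each bag holds 3 vertices, so the decomposition has width 2, which upper-bounds the treewidth. The edges 3–1–2–5–4–3 form a cycle, so G is not a tree and its treewidth is at least 2. Combining the bounds, tw(G) = 2.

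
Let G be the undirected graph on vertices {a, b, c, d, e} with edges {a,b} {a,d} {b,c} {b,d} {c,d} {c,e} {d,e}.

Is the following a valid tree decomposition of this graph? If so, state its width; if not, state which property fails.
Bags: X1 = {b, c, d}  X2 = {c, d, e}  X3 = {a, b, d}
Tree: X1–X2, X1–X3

Yes; width 2.

Vertex coverage: the bags together contain {a, b, c, d, e}, the full vertex set. Edge coverage: each edge of G has both endpoints in at least one bag. Running intersection: for every vertex, the bags containing it form a connected subtree. All three properties hold, so this is a valid tree decomposition of width max|bag| − 1 = 2, and hence tw(G) ≤ 2.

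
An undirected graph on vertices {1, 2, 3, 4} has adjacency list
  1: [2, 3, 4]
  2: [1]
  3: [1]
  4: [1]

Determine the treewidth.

1

A width-1 tree decomposition is:
Bags: B1 = {1, 2}  B2 = {1, 4}  B3 = {1, 3}
Tree: B1–B2, B2–B3
Every bag has size at most 2, so the width is 2 − 1 = 1 and tw(G) ≤ 1. G has an edge, so its treewidth is at least 1. Hence tw(G) = 1 exactly.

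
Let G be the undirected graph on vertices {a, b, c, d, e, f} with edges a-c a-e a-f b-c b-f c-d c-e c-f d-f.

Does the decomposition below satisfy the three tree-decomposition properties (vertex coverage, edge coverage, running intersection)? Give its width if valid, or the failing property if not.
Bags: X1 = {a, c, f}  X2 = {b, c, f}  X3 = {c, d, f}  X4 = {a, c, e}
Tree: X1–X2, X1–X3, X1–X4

Checking the three conditions: (i) the bags cover all of {a, b, c, d, e, f}; (ii) for each edge, some bag contains both endpoints; (iii) the bags containing any fixed vertex form a subtree. All hold, so the decomposition is valid with width 3 − 1 = 2.

Yes; width 2.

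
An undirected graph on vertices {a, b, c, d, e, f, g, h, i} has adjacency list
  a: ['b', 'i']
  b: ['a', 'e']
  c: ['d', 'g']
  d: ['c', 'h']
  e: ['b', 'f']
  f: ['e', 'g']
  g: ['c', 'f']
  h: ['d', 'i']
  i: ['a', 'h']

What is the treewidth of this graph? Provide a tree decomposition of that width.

Each bag holds 3 vertices, so the decomposition has width 2, which upper-bounds the treewidth. For the lower bound, G contains the cycle e–f–g–c–d–h–i–a–b–e, so G is not a forest; only forests have treewidth ≤ 1, hence tw(G) ≥ 2. Combining the bounds, tw(G) = 2.

Treewidth 2.
One optimal decomposition is:
Bags: B1 = {e, f, g}  B2 = {c, e, g}  B3 = {c, d, e}  B4 = {d, e, h}  B5 = {e, h, i}  B6 = {a, e, i}  B7 = {a, b, e}
Tree: B1–B2, B2–B3, B3–B4, B4–B5, B5–B6, B6–B7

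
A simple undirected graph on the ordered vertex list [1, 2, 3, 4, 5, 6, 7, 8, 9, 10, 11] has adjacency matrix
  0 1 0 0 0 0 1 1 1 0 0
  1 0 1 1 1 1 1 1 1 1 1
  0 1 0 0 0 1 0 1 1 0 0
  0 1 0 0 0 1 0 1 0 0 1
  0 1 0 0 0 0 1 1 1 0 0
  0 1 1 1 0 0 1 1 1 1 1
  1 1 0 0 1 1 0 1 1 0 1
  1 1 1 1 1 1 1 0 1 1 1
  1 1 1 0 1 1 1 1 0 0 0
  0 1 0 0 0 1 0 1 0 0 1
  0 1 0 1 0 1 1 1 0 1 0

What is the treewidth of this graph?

A width-4 tree decomposition is:
Bags: B1 = {2, 6, 8, 10, 11}  B2 = {2, 6, 7, 8, 11}  B3 = {2, 6, 7, 8, 9}  B4 = {1, 2, 7, 8, 9}  B5 = {2, 4, 6, 8, 11}  B6 = {2, 3, 6, 8, 9}  B7 = {2, 5, 7, 8, 9}
Tree: B1–B2, B2–B3, B3–B4, B1–B5, B3–B6, B3–B7
The largest bag has 5 vertices, giving width 4; this decomposition certifies tw(G) ≤ 4. For the lower bound, the 5 vertices {1, 2, 7, 8, 9} are pairwise adjacent, and any tree decomposition puts a clique entirely inside one bag — forcing width ≥ 4. Therefore the treewidth is 4.

4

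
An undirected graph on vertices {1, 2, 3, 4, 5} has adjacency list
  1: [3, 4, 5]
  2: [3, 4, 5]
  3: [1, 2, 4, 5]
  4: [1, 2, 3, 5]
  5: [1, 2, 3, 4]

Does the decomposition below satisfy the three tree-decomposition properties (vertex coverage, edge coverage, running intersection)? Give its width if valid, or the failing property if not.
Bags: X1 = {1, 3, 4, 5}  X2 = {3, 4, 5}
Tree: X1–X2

No — vertex 2 appears in no bag.

A tree decomposition must satisfy three properties: every vertex lies in some bag; for every edge, both endpoints lie together in some bag; and for every vertex, the bags containing it form a connected subtree. Here vertex 2 appears in no bag, so the decomposition is invalid.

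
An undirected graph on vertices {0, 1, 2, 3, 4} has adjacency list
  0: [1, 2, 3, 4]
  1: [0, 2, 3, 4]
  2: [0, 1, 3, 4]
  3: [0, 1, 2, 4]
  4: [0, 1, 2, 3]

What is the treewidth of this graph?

A width-4 tree decomposition is:
Bags: B1 = {0, 1, 2, 3, 4}
Tree: (single bag)
A single bag containing all 5 vertices is trivially a valid decomposition of width 4. For the lower bound, the 5 vertices {0, 1, 2, 3, 4} are pairwise adjacent, and any tree decomposition puts a clique entirely inside one bag — forcing width ≥ 4. Therefore the treewidth is 4.

4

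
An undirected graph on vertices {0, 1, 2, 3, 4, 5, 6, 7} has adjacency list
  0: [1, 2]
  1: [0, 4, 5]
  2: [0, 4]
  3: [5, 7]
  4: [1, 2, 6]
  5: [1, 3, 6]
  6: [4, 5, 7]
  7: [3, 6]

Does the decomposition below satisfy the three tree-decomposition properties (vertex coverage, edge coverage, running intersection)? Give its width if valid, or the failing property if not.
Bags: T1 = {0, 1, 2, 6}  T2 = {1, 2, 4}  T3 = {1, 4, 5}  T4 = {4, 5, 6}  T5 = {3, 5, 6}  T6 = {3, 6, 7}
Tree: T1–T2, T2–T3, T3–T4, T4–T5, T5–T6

A tree decomposition must satisfy three properties: every vertex lies in some bag; for every edge, both endpoints lie together in some bag; and for every vertex, the bags containing it form a connected subtree. Here bags containing vertex 6 are not connected in the tree, so the decomposition is invalid.

No — bags containing vertex 6 are not connected in the tree.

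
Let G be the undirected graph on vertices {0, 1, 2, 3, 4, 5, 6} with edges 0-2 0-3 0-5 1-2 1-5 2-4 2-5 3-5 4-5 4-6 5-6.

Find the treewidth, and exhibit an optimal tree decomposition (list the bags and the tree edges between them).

Treewidth 2.
One such decomposition:
Bags: B1 = {0, 3, 5}  B2 = {0, 2, 5}  B3 = {2, 4, 5}  B4 = {1, 2, 5}  B5 = {4, 5, 6}
Tree: B1–B2, B2–B3, B2–B4, B3–B5

Each bag holds 3 vertices, so the decomposition has width 2, which upper-bounds the treewidth. For the lower bound, the 3 vertices {0, 2, 5} are pairwise adjacent, and any tree decomposition puts a clique entirely inside one bag — forcing width ≥ 2. Therefore the treewidth is 2.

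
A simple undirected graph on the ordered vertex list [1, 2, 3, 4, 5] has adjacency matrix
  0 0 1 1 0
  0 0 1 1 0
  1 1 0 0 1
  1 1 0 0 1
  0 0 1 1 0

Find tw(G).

2

A width-2 tree decomposition is:
Bags: B1 = {1, 3, 4}  B2 = {3, 4, 5}  B3 = {2, 3, 4}
Tree: B1–B2, B2–B3
Each bag holds 3 vertices, so the decomposition has width 2, which upper-bounds the treewidth. For the lower bound, G contains the cycle 4–1–3–5–4, so G is not a forest; only forests have treewidth ≤ 1, hence tw(G) ≥ 2. The upper and lower bounds meet at 2, so that is the treewidth.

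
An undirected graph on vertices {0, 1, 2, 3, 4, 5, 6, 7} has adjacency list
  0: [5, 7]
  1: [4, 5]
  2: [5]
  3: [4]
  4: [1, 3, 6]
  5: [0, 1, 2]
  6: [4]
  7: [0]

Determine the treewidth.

A width-1 tree decomposition is:
Bags: B1 = {1, 5}  B2 = {0, 5}  B3 = {1, 4}  B4 = {2, 5}  B5 = {3, 4}  B6 = {0, 7}  B7 = {4, 6}
Tree: B1–B2, B1–B3, B2–B4, B3–B5, B2–B6, B5–B7
Every bag has size at most 2, so the width is 2 − 1 = 1 and tw(G) ≤ 1. Any graph with an edge has treewidth ≥ 1, and G has the edge 5–1. Therefore the treewidth is 1.

1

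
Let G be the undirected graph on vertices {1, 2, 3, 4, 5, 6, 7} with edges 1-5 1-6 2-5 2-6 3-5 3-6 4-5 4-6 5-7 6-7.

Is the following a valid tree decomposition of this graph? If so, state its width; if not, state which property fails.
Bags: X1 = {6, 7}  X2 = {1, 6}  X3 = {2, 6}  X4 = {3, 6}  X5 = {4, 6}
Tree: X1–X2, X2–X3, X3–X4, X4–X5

A tree decomposition must satisfy three properties: every vertex lies in some bag; for every edge, both endpoints lie together in some bag; and for every vertex, the bags containing it form a connected subtree. Here vertex 5 appears in no bag, so the decomposition is invalid.

No — vertex 5 appears in no bag.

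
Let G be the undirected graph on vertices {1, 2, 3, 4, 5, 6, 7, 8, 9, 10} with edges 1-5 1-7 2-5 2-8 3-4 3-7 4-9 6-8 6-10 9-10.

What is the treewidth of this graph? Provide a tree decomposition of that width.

Treewidth 2.
Bags: B1 = {3, 4, 7}  B2 = {1, 4, 7}  B3 = {1, 4, 5}  B4 = {2, 4, 5}  B5 = {2, 4, 8}  B6 = {4, 6, 8}  B7 = {4, 6, 10}  B8 = {4, 9, 10}
Tree: B1–B2, B2–B3, B3–B4, B4–B5, B5–B6, B6–B7, B7–B8

The largest bag has 3 vertices, giving width 2; this decomposition certifies tw(G) ≤ 2. Since 4–3–7–1–5–2–8–6–10–9–4 is a cycle in G, G is not acyclic. Forests are exactly the graphs of treewidth ≤ 1, so tw(G) ≥ 2. Combining the bounds, tw(G) = 2.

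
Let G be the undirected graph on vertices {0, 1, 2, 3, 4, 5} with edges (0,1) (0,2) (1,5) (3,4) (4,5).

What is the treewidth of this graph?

1

A width-1 tree decomposition is:
Bags: B1 = {3, 4}  B2 = {4, 5}  B3 = {1, 5}  B4 = {0, 1}  B5 = {0, 2}
Tree: B1–B2, B2–B3, B3–B4, B4–B5
Each bag holds 2 vertices, so the decomposition has width 1, which upper-bounds the treewidth. Any graph with an edge has treewidth ≥ 1, and G has the edge 3–4. Combining the bounds, tw(G) = 1.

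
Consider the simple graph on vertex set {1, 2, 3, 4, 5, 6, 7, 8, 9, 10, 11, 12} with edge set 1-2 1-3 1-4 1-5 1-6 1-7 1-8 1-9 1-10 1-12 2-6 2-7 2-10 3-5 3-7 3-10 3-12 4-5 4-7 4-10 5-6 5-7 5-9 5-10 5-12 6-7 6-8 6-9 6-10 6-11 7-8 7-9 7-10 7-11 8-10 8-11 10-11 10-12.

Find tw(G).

A width-4 tree decomposition is:
Bags: B1 = {1, 5, 6, 7, 10}  B2 = {1, 3, 5, 7, 10}  B3 = {1, 5, 6, 7, 9}  B4 = {1, 4, 5, 7, 10}  B5 = {1, 3, 5, 10, 12}  B6 = {1, 6, 7, 8, 10}  B7 = {6, 7, 8, 10, 11}  B8 = {1, 2, 6, 7, 10}
Tree: B1–B2, B1–B3, B1–B4, B2–B5, B1–B6, B6–B7, B6–B8
The largest bag has 5 vertices, giving width 4; this decomposition certifies tw(G) ≤ 4. For the lower bound, the 5 vertices {1, 3, 5, 10, 12} are pairwise adjacent, and any tree decomposition puts a clique entirely inside one bag — forcing width ≥ 4. Combining the bounds, tw(G) = 4.

4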